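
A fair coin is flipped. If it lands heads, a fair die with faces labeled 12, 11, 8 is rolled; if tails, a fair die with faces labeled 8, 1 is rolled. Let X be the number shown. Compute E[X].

89/12

E[X | heads] = (12+11+8)/3 = 31/3.
E[X | tails] = (8+1)/2 = 9/2.
By the law of total expectation,
E[X] = (1/2)·(31/3) + (1/2)·(9/2) = 89/12.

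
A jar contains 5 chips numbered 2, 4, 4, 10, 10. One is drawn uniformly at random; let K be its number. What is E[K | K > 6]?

P(K > 6) = 2/5.
Σ over the event: 10·2/5 = 4.
E[K | K > 6] = (4) / (2/5) = 10.

10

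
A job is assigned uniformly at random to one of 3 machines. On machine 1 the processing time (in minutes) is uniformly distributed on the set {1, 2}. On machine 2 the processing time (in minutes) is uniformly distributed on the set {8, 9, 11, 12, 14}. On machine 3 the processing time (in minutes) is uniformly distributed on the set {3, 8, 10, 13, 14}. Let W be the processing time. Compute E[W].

73/10

E[W | machine 1] = (1+2)/2 = 3/2.
E[W | machine 2] = (8+9+11+12+14)/5 = 54/5.
E[W | machine 3] = (3+8+10+13+14)/5 = 48/5.
E[W] = (1/3)·(3/2) + (1/3)·(54/5) + (1/3)·(48/5) = 73/10.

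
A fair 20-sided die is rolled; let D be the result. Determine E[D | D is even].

11

Given D is even, D is equally likely to be any of {2, 4, 6, 8, 10, 12, 14, 16, 18, 20}.
E[D | D is even] = (2 + 4 + 6 + 8 + 10 + 12 + 14 + 16 + 18 + 20) / 10 = 11.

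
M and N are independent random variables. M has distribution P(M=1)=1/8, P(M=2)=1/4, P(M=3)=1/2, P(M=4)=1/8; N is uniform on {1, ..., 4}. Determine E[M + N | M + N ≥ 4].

P(M + N ≥ 4) = 7/8.
Summing (M+N)·P(x,y) over outcomes with M + N ≥ 4 gives 153/32.
E[M + N | M + N ≥ 4] = (153/32) / (7/8) = 153/28.

153/28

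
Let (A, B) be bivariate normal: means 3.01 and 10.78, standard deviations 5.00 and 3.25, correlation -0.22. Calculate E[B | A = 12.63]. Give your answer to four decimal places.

9.4043

E[B | A=x] = μ_B + ρ(σ_B/σ_A)(x − μ_A) for jointly normal variables.
E[B | A=12.63] = 10.78 + (-0.22)·(3.25/5.00)·(12.63 − (3.01)) = 10.78 + (-0.143)·(9.62) = 9.4043.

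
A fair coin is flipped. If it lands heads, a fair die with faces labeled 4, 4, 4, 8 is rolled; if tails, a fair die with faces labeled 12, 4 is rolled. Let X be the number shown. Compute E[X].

E[X | heads] = (4+4+4+8)/4 = 5.
E[X | tails] = (12+4)/2 = 8.
E[X] = (1/2)·(5) + (1/2)·(8) = 13/2.

13/2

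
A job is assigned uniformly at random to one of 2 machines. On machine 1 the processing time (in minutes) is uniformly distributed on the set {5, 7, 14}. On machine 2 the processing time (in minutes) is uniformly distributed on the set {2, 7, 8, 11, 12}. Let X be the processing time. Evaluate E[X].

E[X | machine 1] = (5+7+14)/3 = 26/3.
E[X | machine 2] = (2+7+8+11+12)/5 = 8.
By the law of total expectation,
E[X] = (1/2)·(26/3) + (1/2)·(8) = 25/3.

25/3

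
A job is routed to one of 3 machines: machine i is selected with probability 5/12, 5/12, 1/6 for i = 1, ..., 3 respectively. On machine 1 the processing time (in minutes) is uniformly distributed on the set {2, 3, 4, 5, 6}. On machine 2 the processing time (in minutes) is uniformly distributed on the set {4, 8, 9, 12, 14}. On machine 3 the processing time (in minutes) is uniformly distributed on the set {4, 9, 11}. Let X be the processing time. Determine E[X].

E[X | machine 1] = (2+3+4+5+6)/5 = 4.
E[X | machine 2] = (4+8+9+12+14)/5 = 47/5.
E[X | machine 3] = (4+9+11)/3 = 8.
E[X] = (5/12)·(4) + (5/12)·(47/5) + (1/6)·(8) = 83/12.

83/12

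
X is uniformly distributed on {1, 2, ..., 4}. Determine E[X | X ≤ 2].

Given X ≤ 2, X is equally likely to be any of {1, 2}.
E[X | X ≤ 2] = (1 + 2) / 2 = 3/2.

3/2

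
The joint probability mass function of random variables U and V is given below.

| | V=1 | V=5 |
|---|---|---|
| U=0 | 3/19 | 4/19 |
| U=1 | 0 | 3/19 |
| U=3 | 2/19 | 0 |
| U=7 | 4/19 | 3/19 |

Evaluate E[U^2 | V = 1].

214/9

P(V = 1) = 9/19.
Σ U^2·P over the event = 0·(3/19) + 9·(2/19) + 49·(4/19) = 214/19.
E[U^2 | V = 1] = (214/19) / (9/19) = 214/9.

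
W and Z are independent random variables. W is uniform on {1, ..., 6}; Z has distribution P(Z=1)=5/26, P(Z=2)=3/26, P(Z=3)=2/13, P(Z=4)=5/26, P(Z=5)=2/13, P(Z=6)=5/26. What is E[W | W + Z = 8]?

80/21

P(W + Z = 8) = 7/52.
Summing W·P(x,y) over outcomes with W + Z = 8 gives 20/39.
E[W | W + Z = 8] = (20/39) / (7/52) = 80/21.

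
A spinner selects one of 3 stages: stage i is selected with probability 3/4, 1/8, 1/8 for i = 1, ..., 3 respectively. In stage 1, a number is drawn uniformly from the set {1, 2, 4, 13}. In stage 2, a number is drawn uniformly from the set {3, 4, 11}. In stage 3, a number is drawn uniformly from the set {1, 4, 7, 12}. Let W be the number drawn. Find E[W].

21/4

E[W | stage 1] = (1+2+4+13)/4 = 5.
E[W | stage 2] = (3+4+11)/3 = 6.
E[W | stage 3] = (1+4+7+12)/4 = 6.
E[W] = (3/4)·(5) + (1/8)·(6) + (1/8)·(6) = 21/4.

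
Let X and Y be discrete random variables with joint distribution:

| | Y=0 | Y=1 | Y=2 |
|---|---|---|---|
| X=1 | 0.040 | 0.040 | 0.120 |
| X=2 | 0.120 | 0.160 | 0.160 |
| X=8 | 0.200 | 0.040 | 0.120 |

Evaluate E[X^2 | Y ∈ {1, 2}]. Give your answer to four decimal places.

18.2500

P(Y ∈ {1, 2}) = 0.640.
Σ X^2·P over the event = 1·(0.040) + 1·(0.120) + 4·(0.160) + 4·(0.160) + 64·(0.040) + 64·(0.120) = 11.680.
E[X^2 | Y ∈ {1, 2}] = (11.680) / (0.640) = 18.2500.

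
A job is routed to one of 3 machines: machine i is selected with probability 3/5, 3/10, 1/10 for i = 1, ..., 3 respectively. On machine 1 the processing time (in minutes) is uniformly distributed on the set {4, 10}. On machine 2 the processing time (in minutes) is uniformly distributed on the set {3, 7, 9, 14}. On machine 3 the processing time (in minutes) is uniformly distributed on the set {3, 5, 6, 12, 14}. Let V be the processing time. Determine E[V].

299/40

E[V | machine 1] = (4+10)/2 = 7.
E[V | machine 2] = (3+7+9+14)/4 = 33/4.
E[V | machine 3] = (3+5+6+12+14)/5 = 8.
By the law of total expectation,
E[V] = (3/5)·(7) + (3/10)·(33/4) + (1/10)·(8) = 299/40.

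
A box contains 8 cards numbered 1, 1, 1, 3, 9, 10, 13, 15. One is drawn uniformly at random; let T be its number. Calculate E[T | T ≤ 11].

P(T ≤ 11) = 3/4.
Σ over the event: 1·3/8 + 3·1/8 + 9·1/8 + 10·1/8 = 25/8.
E[T | T ≤ 11] = (25/8) / (3/4) = 25/6.

25/6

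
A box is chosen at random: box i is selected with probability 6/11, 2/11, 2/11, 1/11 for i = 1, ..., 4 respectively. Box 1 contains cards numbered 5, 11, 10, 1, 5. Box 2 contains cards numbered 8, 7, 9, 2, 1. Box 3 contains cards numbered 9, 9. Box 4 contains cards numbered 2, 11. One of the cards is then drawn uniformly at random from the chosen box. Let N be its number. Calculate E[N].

67/10

E[N | box 1] = (5+11+10+1+5)/5 = 32/5.
E[N | box 2] = (8+7+9+2+1)/5 = 27/5.
E[N | box 3] = (9+9)/2 = 9.
E[N | box 4] = (2+11)/2 = 13/2.
E[N] = (6/11)·(32/5) + (2/11)·(27/5) + (2/11)·(9) + (1/11)·(13/2) = 67/10.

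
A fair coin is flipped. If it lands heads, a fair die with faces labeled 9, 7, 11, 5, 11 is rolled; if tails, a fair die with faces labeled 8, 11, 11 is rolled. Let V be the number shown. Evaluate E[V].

E[V | heads] = (9+7+11+5+11)/5 = 43/5.
E[V | tails] = (8+11+11)/3 = 10.
E[V] = (1/2)·(43/5) + (1/2)·(10) = 93/10.

93/10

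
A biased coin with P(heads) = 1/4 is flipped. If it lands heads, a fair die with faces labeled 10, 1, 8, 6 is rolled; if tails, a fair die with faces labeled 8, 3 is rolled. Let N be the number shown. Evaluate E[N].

91/16

E[N | heads] = (10+1+8+6)/4 = 25/4.
E[N | tails] = (8+3)/2 = 11/2.
By the law of total expectation,
E[N] = (1/4)·(25/4) + (3/4)·(11/2) = 91/16.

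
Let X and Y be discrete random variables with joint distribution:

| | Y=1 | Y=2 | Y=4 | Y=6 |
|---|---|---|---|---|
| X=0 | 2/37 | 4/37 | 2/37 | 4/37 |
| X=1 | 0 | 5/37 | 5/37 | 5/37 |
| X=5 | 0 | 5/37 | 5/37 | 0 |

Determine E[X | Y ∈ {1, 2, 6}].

7/5

P(Y ∈ {1, 2, 6}) = 25/37.
Summing X·P(X=x,Y=y) over the conditioning event gives 35/37.
E[X | Y ∈ {1, 2, 6}] = (35/37) / (25/37) = 7/5.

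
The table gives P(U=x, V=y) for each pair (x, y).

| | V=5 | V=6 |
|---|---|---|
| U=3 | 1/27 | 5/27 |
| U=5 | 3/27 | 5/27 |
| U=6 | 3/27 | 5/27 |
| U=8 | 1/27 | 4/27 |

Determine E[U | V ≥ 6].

102/19

P(V ≥ 6) = 19/27.
Σ U·P over the event = 3·(5/27) + 5·(5/27) + 6·(5/27) + 8·(4/27) = 34/9.
E[U | V ≥ 6] = (34/9) / (19/27) = 102/19.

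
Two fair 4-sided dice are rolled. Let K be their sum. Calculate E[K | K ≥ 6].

20/3

P(K ≥ 6) = 3/8.
Σ over the event: 6·3/16 + 7·1/8 + 8·1/16 = 5/2.
E[K | K ≥ 6] = (5/2) / (3/8) = 20/3.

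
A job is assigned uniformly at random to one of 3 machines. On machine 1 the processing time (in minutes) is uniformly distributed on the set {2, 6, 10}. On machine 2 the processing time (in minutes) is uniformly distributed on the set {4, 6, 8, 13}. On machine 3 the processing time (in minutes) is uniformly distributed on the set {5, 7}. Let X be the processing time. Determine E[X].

79/12

E[X | machine 1] = (2+6+10)/3 = 6.
E[X | machine 2] = (4+6+8+13)/4 = 31/4.
E[X | machine 3] = (5+7)/2 = 6.
By the law of total expectation,
E[X] = (1/3)·(6) + (1/3)·(31/4) + (1/3)·(6) = 79/12.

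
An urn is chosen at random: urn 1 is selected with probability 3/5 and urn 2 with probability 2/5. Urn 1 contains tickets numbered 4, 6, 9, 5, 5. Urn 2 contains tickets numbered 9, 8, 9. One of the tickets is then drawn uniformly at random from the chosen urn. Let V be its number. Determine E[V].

E[V | urn 1] = (4+6+9+5+5)/5 = 29/5.
E[V | urn 2] = (9+8+9)/3 = 26/3.
E[V] = (3/5)·(29/5) + (2/5)·(26/3) = 521/75.

521/75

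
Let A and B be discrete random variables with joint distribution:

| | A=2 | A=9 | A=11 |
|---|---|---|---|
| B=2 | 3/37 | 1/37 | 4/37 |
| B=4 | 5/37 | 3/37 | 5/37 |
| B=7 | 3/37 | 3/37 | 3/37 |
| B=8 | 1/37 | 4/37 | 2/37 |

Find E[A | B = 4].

P(B = 4) = 13/37.
Σ A·P over the event = 2·(5/37) + 9·(3/37) + 11·(5/37) = 92/37.
E[A | B = 4] = (92/37) / (13/37) = 92/13.

92/13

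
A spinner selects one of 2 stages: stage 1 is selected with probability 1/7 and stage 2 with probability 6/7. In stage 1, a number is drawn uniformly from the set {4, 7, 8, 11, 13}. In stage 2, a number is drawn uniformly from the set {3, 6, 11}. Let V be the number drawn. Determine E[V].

243/35

E[V | stage 1] = (4+7+8+11+13)/5 = 43/5.
E[V | stage 2] = (3+6+11)/3 = 20/3.
E[V] = (1/7)·(43/5) + (6/7)·(20/3) = 243/35.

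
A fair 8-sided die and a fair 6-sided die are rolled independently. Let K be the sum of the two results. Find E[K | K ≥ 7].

P(K ≥ 7) = 11/16.
Σ over the event: 7·1/8 + 8·1/8 + 9·1/8 + 10·5/48 + 11·1/12 + 12·1/16 + 13·1/24 + 14·1/48 = 157/24.
E[K | K ≥ 7] = (157/24) / (11/16) = 314/33.

314/33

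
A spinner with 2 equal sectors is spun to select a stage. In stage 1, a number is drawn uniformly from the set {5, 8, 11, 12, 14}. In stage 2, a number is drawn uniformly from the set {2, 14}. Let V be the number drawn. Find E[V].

E[V | stage 1] = (5+8+11+12+14)/5 = 10.
E[V | stage 2] = (2+14)/2 = 8.
E[V] = (1/2)·(10) + (1/2)·(8) = 9.

9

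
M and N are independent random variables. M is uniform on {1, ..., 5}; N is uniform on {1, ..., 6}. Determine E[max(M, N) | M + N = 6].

Outcomes with M + N = 6: (1,5), (2,4), (3,3), (4,2), (5,1), each with probability 1/30.
E[max(M, N) | M + N = 6] = (5 + 4 + 3 + 4 + 5) / 5 = 21/5.

21/5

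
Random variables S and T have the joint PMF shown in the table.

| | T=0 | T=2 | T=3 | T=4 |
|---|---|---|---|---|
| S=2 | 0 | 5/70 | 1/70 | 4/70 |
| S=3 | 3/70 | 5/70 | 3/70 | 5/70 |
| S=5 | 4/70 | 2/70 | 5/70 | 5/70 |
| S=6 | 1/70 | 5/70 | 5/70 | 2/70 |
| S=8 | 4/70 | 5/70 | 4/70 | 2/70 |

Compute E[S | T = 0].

P(T = 0) = 6/35.
Σ S·P over the event = 3·(3/70) + 5·(4/70) + 6·(1/70) + 8·(4/70) = 67/70.
E[S | T = 0] = (67/70) / (6/35) = 67/12.

67/12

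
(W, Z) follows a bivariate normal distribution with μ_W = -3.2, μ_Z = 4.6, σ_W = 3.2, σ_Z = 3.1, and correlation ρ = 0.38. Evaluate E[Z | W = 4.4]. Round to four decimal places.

7.3978

E[Z | W=x] = μ_Z + ρ(σ_Z/σ_W)(x − μ_W) for jointly normal variables.
E[Z | W=4.4] = 4.6 + (0.38)·(3.1/3.2)·(4.4 − (-3.2)) = 4.6 + (0.368125)·(7.6) = 7.3978.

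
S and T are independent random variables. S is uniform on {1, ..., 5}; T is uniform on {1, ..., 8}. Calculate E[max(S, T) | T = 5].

Outcomes with T = 5: (1,5), (2,5), (3,5), (4,5), (5,5), each with probability 1/40.
E[max(S, T) | T = 5] = (5 + 5 + 5 + 5 + 5) / 5 = 5.

5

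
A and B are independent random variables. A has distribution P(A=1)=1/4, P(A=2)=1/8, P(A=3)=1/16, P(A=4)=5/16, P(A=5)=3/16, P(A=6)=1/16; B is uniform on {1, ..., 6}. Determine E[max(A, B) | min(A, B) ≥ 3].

5

P(min(A, B) ≥ 3) = 5/12.
Summing max(A,B)·P(x,y) over outcomes with min(A, B) ≥ 3 gives 25/12.
E[max(A, B) | min(A, B) ≥ 3] = (25/12) / (5/12) = 5.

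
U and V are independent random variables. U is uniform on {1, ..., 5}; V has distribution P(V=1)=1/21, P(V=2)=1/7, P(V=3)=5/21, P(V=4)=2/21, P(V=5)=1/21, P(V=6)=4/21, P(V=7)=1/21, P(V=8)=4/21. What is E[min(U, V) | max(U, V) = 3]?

P(max(U, V) = 3) = 19/105.
Summing min(U,V)·P(x,y) over outcomes with max(U, V) = 3 gives 37/105.
E[min(U, V) | max(U, V) = 3] = (37/105) / (19/105) = 37/19.

37/19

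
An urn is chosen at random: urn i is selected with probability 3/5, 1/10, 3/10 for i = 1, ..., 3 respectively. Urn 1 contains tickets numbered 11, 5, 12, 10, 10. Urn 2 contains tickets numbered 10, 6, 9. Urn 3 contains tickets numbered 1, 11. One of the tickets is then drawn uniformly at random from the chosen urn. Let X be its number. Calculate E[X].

1259/150

E[X | urn 1] = (11+5+12+10+10)/5 = 48/5.
E[X | urn 2] = (10+6+9)/3 = 25/3.
E[X | urn 3] = (1+11)/2 = 6.
E[X] = (3/5)·(48/5) + (1/10)·(25/3) + (3/10)·(6) = 1259/150.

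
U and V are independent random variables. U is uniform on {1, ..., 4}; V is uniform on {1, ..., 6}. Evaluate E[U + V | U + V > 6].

8

P(U + V > 6) = 5/12.
Summing (U+V)·P(x,y) over outcomes with U + V > 6 gives 10/3.
E[U + V | U + V > 6] = (10/3) / (5/12) = 8.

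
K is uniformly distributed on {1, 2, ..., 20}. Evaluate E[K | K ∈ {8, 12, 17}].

37/3

P(K ∈ {8, 12, 17}) = 3/20.
Σ over the event: 8·1/20 + 12·1/20 + 17·1/20 = 37/20.
E[K | K ∈ {8, 12, 17}] = (37/20) / (3/20) = 37/3.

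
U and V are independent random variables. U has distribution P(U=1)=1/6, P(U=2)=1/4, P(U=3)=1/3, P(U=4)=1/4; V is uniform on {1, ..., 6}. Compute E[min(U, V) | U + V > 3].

P(U + V > 3) = 65/72.
Summing min(U,V)·P(x,y) over outcomes with U + V > 3 gives 19/9.
E[min(U, V) | U + V > 3] = (19/9) / (65/72) = 152/65.

152/65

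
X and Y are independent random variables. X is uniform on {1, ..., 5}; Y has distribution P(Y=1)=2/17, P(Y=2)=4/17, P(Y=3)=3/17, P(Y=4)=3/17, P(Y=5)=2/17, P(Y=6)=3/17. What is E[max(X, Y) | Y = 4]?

21/5

P(Y = 4) = 3/17.
Summing max(X,Y)·P(x,y) over outcomes with Y = 4 gives 63/85.
E[max(X, Y) | Y = 4] = (63/85) / (3/17) = 21/5.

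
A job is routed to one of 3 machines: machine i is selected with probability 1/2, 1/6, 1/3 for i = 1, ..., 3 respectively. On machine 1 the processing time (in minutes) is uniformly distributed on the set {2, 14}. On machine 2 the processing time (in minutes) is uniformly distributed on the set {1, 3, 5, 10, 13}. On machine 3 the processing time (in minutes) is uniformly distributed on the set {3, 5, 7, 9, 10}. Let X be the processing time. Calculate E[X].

22/3

E[X | machine 1] = (2+14)/2 = 8.
E[X | machine 2] = (1+3+5+10+13)/5 = 32/5.
E[X | machine 3] = (3+5+7+9+10)/5 = 34/5.
By the law of total expectation,
E[X] = (1/2)·(8) + (1/6)·(32/5) + (1/3)·(34/5) = 22/3.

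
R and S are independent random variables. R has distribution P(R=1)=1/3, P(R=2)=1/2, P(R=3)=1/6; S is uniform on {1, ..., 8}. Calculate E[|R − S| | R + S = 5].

P(R + S = 5) = 1/8.
Summing |R−S|·P(x,y) over outcomes with R + S = 5 gives 5/24.
E[|R − S| | R + S = 5] = (5/24) / (1/8) = 5/3.

5/3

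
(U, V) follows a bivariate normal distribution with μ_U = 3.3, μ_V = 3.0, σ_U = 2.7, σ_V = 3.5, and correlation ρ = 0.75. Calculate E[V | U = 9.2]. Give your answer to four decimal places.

8.7361

The regression of V on U has slope ρ·σ_V/σ_U and passes through (μ_U, μ_V).
E[V | U=9.2] = 3.0 + (0.75)·(3.5/2.7)·(9.2 − (3.3)) = 3.0 + (0.97222)·(5.9) = 8.7361.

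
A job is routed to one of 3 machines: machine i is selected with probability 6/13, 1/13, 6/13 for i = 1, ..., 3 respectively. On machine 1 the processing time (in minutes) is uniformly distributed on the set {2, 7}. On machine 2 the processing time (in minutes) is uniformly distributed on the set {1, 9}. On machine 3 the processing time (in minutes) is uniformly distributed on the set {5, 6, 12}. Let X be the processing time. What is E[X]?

6

E[X | machine 1] = (2+7)/2 = 9/2.
E[X | machine 2] = (1+9)/2 = 5.
E[X | machine 3] = (5+6+12)/3 = 23/3.
By the law of total expectation,
E[X] = (6/13)·(9/2) + (1/13)·(5) + (6/13)·(23/3) = 6.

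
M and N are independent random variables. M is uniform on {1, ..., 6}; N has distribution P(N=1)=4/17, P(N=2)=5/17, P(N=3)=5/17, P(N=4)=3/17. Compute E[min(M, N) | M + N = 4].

P(M + N = 4) = 7/51.
Summing min(M,N)·P(x,y) over outcomes with M + N = 4 gives 19/102.
E[min(M, N) | M + N = 4] = (19/102) / (7/51) = 19/14.

19/14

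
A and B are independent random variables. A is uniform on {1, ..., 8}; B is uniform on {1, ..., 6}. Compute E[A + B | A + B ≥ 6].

172/19

P(A + B ≥ 6) = 19/24.
Summing (A+B)·P(x,y) over outcomes with A + B ≥ 6 gives 43/6.
E[A + B | A + B ≥ 6] = (43/6) / (19/24) = 172/19.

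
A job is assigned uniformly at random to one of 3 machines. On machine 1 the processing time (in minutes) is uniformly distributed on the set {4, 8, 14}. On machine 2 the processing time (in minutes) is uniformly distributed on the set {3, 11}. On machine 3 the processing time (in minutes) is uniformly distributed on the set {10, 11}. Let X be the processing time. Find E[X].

E[X | machine 1] = (4+8+14)/3 = 26/3.
E[X | machine 2] = (3+11)/2 = 7.
E[X | machine 3] = (10+11)/2 = 21/2.
E[X] = (1/3)·(26/3) + (1/3)·(7) + (1/3)·(21/2) = 157/18.

157/18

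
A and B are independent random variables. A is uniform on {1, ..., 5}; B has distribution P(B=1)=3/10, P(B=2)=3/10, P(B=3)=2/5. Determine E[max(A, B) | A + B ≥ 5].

123/31

P(A + B ≥ 5) = 31/50.
Summing max(A,B)·P(x,y) over outcomes with A + B ≥ 5 gives 123/50.
E[max(A, B) | A + B ≥ 5] = (123/50) / (31/50) = 123/31.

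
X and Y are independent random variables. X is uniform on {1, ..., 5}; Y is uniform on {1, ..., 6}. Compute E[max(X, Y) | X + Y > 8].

Outcomes with X + Y > 8: (3,6), (4,5), (4,6), (5,4), (5,5), (5,6), each with probability 1/30.
E[max(X, Y) | X + Y > 8] = (6 + 5 + 6 + 5 + 5 + 6) / 6 = 11/2.

11/2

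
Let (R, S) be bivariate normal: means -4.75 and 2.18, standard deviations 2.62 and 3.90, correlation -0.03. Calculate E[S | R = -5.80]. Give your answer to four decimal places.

E[S | R=x] = μ_S + ρ(σ_S/σ_R)(x − μ_R) for jointly normal variables.
E[S | R=-5.80] = 2.18 + (-0.03)·(3.90/2.62)·(-5.80 − (-4.75)) = 2.18 + (-0.044656)·(-1.05) = 2.2269.

2.2269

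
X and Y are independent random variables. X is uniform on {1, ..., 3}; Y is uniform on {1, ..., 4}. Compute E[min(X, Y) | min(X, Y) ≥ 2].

7/3

Outcomes with min(X, Y) ≥ 2: (2,2), (2,3), (2,4), (3,2), (3,3), (3,4), each with probability 1/12.
E[min(X, Y) | min(X, Y) ≥ 2] = (2 + 2 + 2 + 2 + 3 + 3) / 6 = 7/3.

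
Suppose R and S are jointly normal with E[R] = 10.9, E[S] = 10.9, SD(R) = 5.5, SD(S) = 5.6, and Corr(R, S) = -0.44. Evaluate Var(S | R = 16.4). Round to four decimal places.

25.2887

Var(S | R=x) = (1 − ρ²)·σ_S².
Var(S | R=16.4) = (5.6)²·(1 − (-0.44)²) = 31.36·0.8064 = 25.2887.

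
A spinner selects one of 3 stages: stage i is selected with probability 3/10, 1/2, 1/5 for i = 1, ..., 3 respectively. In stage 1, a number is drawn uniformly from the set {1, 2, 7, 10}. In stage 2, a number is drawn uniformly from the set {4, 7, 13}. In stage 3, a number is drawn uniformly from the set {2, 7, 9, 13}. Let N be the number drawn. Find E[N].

141/20

E[N | stage 1] = (1+2+7+10)/4 = 5.
E[N | stage 2] = (4+7+13)/3 = 8.
E[N | stage 3] = (2+7+9+13)/4 = 31/4.
E[N] = (3/10)·(5) + (1/2)·(8) + (1/5)·(31/4) = 141/20.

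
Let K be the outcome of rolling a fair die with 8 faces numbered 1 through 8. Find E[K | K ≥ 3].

Given K ≥ 3, K is equally likely to be any of {3, 4, 5, 6, 7, 8}.
E[K | K ≥ 3] = (3 + 4 + 5 + 6 + 7 + 8) / 6 = 11/2.

11/2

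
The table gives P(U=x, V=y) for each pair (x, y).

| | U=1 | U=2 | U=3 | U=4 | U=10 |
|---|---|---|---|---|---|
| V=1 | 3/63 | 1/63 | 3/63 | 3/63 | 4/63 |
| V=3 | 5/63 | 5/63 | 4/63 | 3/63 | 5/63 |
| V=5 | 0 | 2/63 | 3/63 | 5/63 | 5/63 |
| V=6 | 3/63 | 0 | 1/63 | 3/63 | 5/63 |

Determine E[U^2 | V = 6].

P(V = 6) = 4/21.
Σ U^2·P over the event = 1·(3/63) + 9·(1/63) + 16·(3/63) + 100·(5/63) = 80/9.
E[U^2 | V = 6] = (80/9) / (4/21) = 140/3.

140/3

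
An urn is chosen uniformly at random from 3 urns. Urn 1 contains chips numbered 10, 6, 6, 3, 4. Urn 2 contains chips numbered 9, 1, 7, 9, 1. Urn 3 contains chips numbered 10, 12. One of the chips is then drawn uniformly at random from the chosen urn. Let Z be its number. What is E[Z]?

37/5

E[Z | urn 1] = (10+6+6+3+4)/5 = 29/5.
E[Z | urn 2] = (9+1+7+9+1)/5 = 27/5.
E[Z | urn 3] = (10+12)/2 = 11.
E[Z] = (1/3)·(29/5) + (1/3)·(27/5) + (1/3)·(11) = 37/5.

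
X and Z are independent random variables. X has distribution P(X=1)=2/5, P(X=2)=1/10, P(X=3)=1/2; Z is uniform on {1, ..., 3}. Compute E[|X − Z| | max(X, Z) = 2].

P(max(X, Z) = 2) = 1/5.
Summing |X−Z|·P(x,y) over outcomes with max(X, Z) = 2 gives 1/6.
E[|X − Z| | max(X, Z) = 2] = (1/6) / (1/5) = 5/6.

5/6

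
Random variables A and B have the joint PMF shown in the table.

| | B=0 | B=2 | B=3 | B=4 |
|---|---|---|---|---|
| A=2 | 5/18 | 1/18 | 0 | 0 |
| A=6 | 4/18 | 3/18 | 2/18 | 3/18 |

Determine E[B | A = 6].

P(A = 6) = 2/3.
Σ B·P over the event = 0·(4/18) + 2·(3/18) + 3·(2/18) + 4·(3/18) = 4/3.
E[B | A = 6] = (4/3) / (2/3) = 2.

2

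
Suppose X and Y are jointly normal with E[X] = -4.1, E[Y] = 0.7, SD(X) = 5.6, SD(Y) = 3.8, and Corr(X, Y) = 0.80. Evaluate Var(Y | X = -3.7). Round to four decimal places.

Var(Y | X=x) = (1 − ρ²)·σ_Y².
Var(Y | X=-3.7) = (3.8)²·(1 − (0.80)²) = 14.44·0.36 = 5.1984.

5.1984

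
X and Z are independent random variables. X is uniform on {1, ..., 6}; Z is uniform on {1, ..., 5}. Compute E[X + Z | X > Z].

7

P(X > Z) = 1/2.
Summing (X+Z)·P(x,y) over outcomes with X > Z gives 7/2.
E[X + Z | X > Z] = (7/2) / (1/2) = 7.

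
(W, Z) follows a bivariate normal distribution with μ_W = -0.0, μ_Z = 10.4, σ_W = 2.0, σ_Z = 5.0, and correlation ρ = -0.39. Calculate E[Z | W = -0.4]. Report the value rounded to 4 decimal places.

10.7900

The regression of Z on W has slope ρ·σ_Z/σ_W and passes through (μ_W, μ_Z).
E[Z | W=-0.4] = 10.4 + (-0.39)·(5.0/2.0)·(-0.4 − (-0.0)) = 10.4 + (-0.975)·(-0.4) = 10.7900.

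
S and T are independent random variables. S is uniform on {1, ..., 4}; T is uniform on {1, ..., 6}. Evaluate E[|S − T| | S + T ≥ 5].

P(S + T ≥ 5) = 3/4.
Summing |S−T|·P(x,y) over outcomes with S + T ≥ 5 gives 19/12.
E[|S − T| | S + T ≥ 5] = (19/12) / (3/4) = 19/9.

19/9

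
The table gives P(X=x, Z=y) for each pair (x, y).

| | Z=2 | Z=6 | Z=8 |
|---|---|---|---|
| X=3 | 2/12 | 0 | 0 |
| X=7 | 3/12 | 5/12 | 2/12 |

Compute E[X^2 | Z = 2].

33

P(Z = 2) = 5/12.
Σ X^2·P over the event = 9·(2/12) + 49·(3/12) = 55/4.
E[X^2 | Z = 2] = (55/4) / (5/12) = 33.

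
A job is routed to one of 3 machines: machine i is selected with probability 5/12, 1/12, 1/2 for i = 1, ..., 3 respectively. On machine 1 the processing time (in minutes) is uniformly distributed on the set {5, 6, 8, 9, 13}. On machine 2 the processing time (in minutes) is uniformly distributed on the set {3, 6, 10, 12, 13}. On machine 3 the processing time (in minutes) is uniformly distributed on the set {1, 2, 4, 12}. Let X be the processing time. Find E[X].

261/40

E[X | machine 1] = (5+6+8+9+13)/5 = 41/5.
E[X | machine 2] = (3+6+10+12+13)/5 = 44/5.
E[X | machine 3] = (1+2+4+12)/4 = 19/4.
E[X] = (5/12)·(41/5) + (1/12)·(44/5) + (1/2)·(19/4) = 261/40.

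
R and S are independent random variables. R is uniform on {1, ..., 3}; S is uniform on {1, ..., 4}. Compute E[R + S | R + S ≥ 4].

46/9

P(R + S ≥ 4) = 3/4.
Summing (R+S)·P(x,y) over outcomes with R + S ≥ 4 gives 23/6.
E[R + S | R + S ≥ 4] = (23/6) / (3/4) = 46/9.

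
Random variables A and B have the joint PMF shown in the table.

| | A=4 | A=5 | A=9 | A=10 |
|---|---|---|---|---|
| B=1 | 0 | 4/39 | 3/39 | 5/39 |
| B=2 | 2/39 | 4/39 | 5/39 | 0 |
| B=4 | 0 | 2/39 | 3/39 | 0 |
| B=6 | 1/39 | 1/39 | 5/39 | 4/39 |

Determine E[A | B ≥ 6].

P(B ≥ 6) = 11/39.
Σ A·P over the event = 4·(1/39) + 5·(1/39) + 9·(5/39) + 10·(4/39) = 94/39.
E[A | B ≥ 6] = (94/39) / (11/39) = 94/11.

94/11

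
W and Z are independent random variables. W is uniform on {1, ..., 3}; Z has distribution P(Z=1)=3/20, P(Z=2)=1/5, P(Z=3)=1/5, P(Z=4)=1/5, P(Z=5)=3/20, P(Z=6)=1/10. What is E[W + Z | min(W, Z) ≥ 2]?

P(min(W, Z) ≥ 2) = 17/30.
Summing (W+Z)·P(x,y) over outcomes with min(W, Z) ≥ 2 gives 211/60.
E[W + Z | min(W, Z) ≥ 2] = (211/60) / (17/30) = 211/34.

211/34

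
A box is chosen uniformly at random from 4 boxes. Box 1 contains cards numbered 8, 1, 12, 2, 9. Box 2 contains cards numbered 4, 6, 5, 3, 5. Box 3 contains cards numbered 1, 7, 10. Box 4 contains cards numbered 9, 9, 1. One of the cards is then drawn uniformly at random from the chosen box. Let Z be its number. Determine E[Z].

35/6

E[Z | box 1] = (8+1+12+2+9)/5 = 32/5.
E[Z | box 2] = (4+6+5+3+5)/5 = 23/5.
E[Z | box 3] = (1+7+10)/3 = 6.
E[Z | box 4] = (9+9+1)/3 = 19/3.
E[Z] = (1/4)·(32/5) + (1/4)·(23/5) + (1/4)·(6) + (1/4)·(19/3) = 35/6.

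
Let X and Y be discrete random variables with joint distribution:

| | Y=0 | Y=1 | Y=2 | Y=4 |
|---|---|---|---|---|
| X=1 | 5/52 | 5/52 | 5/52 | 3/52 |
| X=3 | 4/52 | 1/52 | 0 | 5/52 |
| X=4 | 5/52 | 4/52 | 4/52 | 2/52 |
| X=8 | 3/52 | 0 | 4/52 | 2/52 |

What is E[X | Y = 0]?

61/17

P(Y = 0) = 17/52.
Summing X·P(X=x,Y=y) over the conditioning event gives 61/52.
E[X | Y = 0] = (61/52) / (17/52) = 61/17.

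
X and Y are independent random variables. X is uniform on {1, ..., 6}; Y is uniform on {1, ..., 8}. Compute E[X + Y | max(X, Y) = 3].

24/5

P(max(X, Y) = 3) = 5/48.
Summing (X+Y)·P(x,y) over outcomes with max(X, Y) = 3 gives 1/2.
E[X + Y | max(X, Y) = 3] = (1/2) / (5/48) = 24/5.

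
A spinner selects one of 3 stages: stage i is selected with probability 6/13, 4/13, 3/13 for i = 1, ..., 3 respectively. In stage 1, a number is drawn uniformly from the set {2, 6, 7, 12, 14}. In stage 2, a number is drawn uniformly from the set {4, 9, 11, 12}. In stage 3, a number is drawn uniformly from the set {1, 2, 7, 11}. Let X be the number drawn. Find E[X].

2019/260

E[X | stage 1] = (2+6+7+12+14)/5 = 41/5.
E[X | stage 2] = (4+9+11+12)/4 = 9.
E[X | stage 3] = (1+2+7+11)/4 = 21/4.
By the law of total expectation,
E[X] = (6/13)·(41/5) + (4/13)·(9) + (3/13)·(21/4) = 2019/260.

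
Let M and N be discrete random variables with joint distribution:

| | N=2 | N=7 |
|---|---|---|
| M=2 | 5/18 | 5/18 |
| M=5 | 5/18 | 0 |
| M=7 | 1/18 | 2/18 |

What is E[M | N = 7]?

24/7

P(N = 7) = 7/18.
Σ M·P over the event = 2·(5/18) + 7·(2/18) = 4/3.
E[M | N = 7] = (4/3) / (7/18) = 24/7.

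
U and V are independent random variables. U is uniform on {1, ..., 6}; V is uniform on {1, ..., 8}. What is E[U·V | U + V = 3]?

Outcomes with U + V = 3: (1,2), (2,1), each with probability 1/48.
E[U·V | U + V = 3] = (2 + 2) / 2 = 2.

2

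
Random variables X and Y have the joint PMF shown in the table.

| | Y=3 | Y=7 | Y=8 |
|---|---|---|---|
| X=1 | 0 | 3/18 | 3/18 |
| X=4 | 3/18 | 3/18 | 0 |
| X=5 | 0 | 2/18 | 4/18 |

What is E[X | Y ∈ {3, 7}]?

37/11

P(Y ∈ {3, 7}) = 11/18.
Σ X·P over the event = 1·(3/18) + 4·(3/18) + 4·(3/18) + 5·(2/18) = 37/18.
E[X | Y ∈ {3, 7}] = (37/18) / (11/18) = 37/11.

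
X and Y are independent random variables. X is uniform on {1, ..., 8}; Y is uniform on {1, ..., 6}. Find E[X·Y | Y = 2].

9

P(Y = 2) = 1/6.
Summing XY·P(x,y) over outcomes with Y = 2 gives 3/2.
E[X·Y | Y = 2] = (3/2) / (1/6) = 9.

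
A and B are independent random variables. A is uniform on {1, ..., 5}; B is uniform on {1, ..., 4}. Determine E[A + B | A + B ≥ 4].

6

P(A + B ≥ 4) = 17/20.
Summing (A+B)·P(x,y) over outcomes with A + B ≥ 4 gives 51/10.
E[A + B | A + B ≥ 4] = (51/10) / (17/20) = 6.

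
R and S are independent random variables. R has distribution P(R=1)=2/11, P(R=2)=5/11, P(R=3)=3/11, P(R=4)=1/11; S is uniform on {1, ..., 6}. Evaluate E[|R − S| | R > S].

10/7

P(R > S) = 7/33.
Summing |R−S|·P(x,y) over outcomes with R > S gives 10/33.
E[|R − S| | R > S] = (10/33) / (7/33) = 10/7.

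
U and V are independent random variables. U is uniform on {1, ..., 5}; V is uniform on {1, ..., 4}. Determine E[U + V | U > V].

P(U > V) = 1/2.
Summing (U+V)·P(x,y) over outcomes with U > V gives 3.
E[U + V | U > V] = (3) / (1/2) = 6.

6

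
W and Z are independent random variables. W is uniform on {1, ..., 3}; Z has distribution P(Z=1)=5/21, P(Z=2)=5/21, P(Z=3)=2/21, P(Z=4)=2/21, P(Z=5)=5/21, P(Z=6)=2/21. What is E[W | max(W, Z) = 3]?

21/8

P(max(W, Z) = 3) = 16/63.
Summing W·P(x,y) over outcomes with max(W, Z) = 3 gives 2/3.
E[W | max(W, Z) = 3] = (2/3) / (16/63) = 21/8.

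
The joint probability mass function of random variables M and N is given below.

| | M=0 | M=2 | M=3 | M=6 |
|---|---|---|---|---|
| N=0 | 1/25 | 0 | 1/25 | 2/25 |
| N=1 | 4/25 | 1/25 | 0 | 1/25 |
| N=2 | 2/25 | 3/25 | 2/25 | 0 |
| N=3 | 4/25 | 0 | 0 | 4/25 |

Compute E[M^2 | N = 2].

30/7

P(N = 2) = 7/25.
Σ M^2·P over the event = 0·(2/25) + 4·(3/25) + 9·(2/25) = 6/5.
E[M^2 | N = 2] = (6/5) / (7/25) = 30/7.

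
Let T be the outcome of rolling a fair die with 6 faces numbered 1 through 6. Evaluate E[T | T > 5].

Given T > 5, T is equally likely to be any of {6}.
E[T | T > 5] = (6) / 1 = 6.

6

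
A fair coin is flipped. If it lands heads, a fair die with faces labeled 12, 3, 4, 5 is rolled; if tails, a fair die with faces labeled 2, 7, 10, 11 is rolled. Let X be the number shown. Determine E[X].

E[X | heads] = (12+3+4+5)/4 = 6.
E[X | tails] = (2+7+10+11)/4 = 15/2.
By the law of total expectation,
E[X] = (1/2)·(6) + (1/2)·(15/2) = 27/4.

27/4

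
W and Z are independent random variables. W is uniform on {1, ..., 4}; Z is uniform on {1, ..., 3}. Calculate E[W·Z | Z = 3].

15/2

P(Z = 3) = 1/3.
Summing WZ·P(x,y) over outcomes with Z = 3 gives 5/2.
E[W·Z | Z = 3] = (5/2) / (1/3) = 15/2.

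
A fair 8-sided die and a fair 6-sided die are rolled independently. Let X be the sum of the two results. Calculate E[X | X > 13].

P(X > 13) = 1/48.
Σ over the event: 14·1/48 = 7/24.
E[X | X > 13] = (7/24) / (1/48) = 14.

14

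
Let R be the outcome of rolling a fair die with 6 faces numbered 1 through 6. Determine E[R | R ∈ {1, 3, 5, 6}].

15/4

P(R ∈ {1, 3, 5, 6}) = 2/3.
Σ over the event: 1·1/6 + 3·1/6 + 5·1/6 + 6·1/6 = 5/2.
E[R | R ∈ {1, 3, 5, 6}] = (5/2) / (2/3) = 15/4.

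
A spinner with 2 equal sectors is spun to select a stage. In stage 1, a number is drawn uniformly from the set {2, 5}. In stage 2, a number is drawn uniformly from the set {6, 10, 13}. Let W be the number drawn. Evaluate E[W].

79/12

E[W | stage 1] = (2+5)/2 = 7/2.
E[W | stage 2] = (6+10+13)/3 = 29/3.
By the law of total expectation,
E[W] = (1/2)·(7/2) + (1/2)·(29/3) = 79/12.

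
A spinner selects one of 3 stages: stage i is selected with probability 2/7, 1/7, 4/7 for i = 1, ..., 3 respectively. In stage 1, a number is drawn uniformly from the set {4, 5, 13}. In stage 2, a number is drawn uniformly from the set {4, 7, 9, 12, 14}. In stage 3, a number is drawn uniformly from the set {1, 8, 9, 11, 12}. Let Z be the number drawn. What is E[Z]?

E[Z | stage 1] = (4+5+13)/3 = 22/3.
E[Z | stage 2] = (4+7+9+12+14)/5 = 46/5.
E[Z | stage 3] = (1+8+9+11+12)/5 = 41/5.
E[Z] = (2/7)·(22/3) + (1/7)·(46/5) + (4/7)·(41/5) = 170/21.

170/21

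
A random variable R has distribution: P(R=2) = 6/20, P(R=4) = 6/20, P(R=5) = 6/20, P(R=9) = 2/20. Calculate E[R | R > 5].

9

P(R > 5) = 1/10.
Σ over the event: 9·1/10 = 9/10.
E[R | R > 5] = (9/10) / (1/10) = 9.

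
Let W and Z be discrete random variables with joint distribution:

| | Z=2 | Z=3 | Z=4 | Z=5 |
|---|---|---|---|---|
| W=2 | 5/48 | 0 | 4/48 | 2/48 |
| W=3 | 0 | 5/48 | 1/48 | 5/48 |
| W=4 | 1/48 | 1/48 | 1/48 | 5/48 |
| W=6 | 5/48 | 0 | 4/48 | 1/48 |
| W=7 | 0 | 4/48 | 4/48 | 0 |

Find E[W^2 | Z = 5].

13

P(Z = 5) = 13/48.
Σ W^2·P over the event = 4·(2/48) + 9·(5/48) + 16·(5/48) + 36·(1/48) = 169/48.
E[W^2 | Z = 5] = (169/48) / (13/48) = 13.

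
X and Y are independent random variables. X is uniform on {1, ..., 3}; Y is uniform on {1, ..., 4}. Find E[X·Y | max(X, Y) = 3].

P(max(X, Y) = 3) = 5/12.
Summing XY·P(x,y) over outcomes with max(X, Y) = 3 gives 9/4.
E[X·Y | max(X, Y) = 3] = (9/4) / (5/12) = 27/5.

27/5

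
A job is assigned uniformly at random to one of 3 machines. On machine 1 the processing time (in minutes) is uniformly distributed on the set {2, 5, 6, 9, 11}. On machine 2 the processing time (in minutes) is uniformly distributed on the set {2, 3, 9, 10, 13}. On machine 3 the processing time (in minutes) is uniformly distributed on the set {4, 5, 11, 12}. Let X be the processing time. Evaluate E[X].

22/3

E[X | machine 1] = (2+5+6+9+11)/5 = 33/5.
E[X | machine 2] = (2+3+9+10+13)/5 = 37/5.
E[X | machine 3] = (4+5+11+12)/4 = 8.
E[X] = (1/3)·(33/5) + (1/3)·(37/5) + (1/3)·(8) = 22/3.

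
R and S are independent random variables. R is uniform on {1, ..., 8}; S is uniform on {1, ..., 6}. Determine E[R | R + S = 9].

P(R + S = 9) = 1/8.
Summing R·P(x,y) over outcomes with R + S = 9 gives 11/16.
E[R | R + S = 9] = (11/16) / (1/8) = 11/2.

11/2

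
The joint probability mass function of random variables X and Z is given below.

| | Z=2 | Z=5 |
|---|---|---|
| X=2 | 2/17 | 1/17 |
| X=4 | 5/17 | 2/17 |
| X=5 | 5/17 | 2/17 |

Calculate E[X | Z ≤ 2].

49/12

P(Z ≤ 2) = 12/17.
Summing X·P(X=x,Z=y) over the conditioning event gives 49/17.
E[X | Z ≤ 2] = (49/17) / (12/17) = 49/12.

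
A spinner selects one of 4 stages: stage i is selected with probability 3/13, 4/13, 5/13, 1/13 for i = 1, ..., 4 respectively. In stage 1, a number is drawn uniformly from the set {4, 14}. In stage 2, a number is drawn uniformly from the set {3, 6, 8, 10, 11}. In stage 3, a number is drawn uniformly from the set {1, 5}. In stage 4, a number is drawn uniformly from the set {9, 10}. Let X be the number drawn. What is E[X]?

63/10

E[X | stage 1] = (4+14)/2 = 9.
E[X | stage 2] = (3+6+8+10+11)/5 = 38/5.
E[X | stage 3] = (1+5)/2 = 3.
E[X | stage 4] = (9+10)/2 = 19/2.
By the law of total expectation,
E[X] = (3/13)·(9) + (4/13)·(38/5) + (5/13)·(3) + (1/13)·(19/2) = 63/10.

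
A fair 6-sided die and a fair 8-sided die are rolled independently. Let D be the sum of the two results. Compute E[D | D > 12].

P(D > 12) = 1/16.
Σ over the event: 13·1/24 + 14·1/48 = 5/6.
E[D | D > 12] = (5/6) / (1/16) = 40/3.

40/3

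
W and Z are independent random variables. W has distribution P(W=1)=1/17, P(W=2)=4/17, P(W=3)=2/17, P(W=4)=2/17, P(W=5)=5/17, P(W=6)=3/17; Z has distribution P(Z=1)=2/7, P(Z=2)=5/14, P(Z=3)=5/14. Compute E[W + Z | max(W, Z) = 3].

P(max(W, Z) = 3) = 53/238.
Summing (W+Z)·P(x,y) over outcomes with max(W, Z) = 3 gives 131/119.
E[W + Z | max(W, Z) = 3] = (131/119) / (53/238) = 262/53.

262/53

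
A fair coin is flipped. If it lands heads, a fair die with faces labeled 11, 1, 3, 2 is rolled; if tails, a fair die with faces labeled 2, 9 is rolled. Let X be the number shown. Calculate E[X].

39/8

E[X | heads] = (11+1+3+2)/4 = 17/4.
E[X | tails] = (2+9)/2 = 11/2.
By the law of total expectation,
E[X] = (1/2)·(17/4) + (1/2)·(11/2) = 39/8.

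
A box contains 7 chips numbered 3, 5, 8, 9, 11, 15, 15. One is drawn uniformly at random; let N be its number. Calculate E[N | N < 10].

25/4

P(N < 10) = 4/7.
Σ over the event: 3·1/7 + 5·1/7 + 8·1/7 + 9·1/7 = 25/7.
E[N | N < 10] = (25/7) / (4/7) = 25/4.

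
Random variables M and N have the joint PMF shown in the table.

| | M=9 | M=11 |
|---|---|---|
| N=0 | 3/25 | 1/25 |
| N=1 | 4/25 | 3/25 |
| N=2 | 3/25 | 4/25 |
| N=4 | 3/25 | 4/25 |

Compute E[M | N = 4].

P(N = 4) = 7/25.
Σ M·P over the event = 9·(3/25) + 11·(4/25) = 71/25.
E[M | N = 4] = (71/25) / (7/25) = 71/7.

71/7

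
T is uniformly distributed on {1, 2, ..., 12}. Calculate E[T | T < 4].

Given T < 4, T is equally likely to be any of {1, 2, 3}.
E[T | T < 4] = (1 + 2 + 3) / 3 = 2.

2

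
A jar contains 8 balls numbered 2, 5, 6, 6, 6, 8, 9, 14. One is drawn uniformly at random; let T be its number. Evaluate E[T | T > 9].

14

P(T > 9) = 1/8.
Σ over the event: 14·1/8 = 7/4.
E[T | T > 9] = (7/4) / (1/8) = 14.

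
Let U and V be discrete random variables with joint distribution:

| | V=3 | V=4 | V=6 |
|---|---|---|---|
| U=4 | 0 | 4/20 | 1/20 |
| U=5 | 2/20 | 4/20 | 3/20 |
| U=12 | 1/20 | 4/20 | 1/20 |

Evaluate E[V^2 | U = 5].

190/9

P(U = 5) = 9/20.
Σ V^2·P over the event = 9·(2/20) + 16·(4/20) + 36·(3/20) = 19/2.
E[V^2 | U = 5] = (19/2) / (9/20) = 190/9.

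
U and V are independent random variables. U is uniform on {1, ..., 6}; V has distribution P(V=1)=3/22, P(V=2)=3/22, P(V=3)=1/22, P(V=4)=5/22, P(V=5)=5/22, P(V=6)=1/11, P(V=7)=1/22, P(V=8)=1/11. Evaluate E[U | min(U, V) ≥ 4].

5

P(min(U, V) ≥ 4) = 15/44.
Summing U·P(x,y) over outcomes with min(U, V) ≥ 4 gives 75/44.
E[U | min(U, V) ≥ 4] = (75/44) / (15/44) = 5.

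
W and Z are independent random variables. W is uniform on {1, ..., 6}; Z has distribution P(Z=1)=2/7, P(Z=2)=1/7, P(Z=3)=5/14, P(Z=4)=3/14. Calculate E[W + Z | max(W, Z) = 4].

145/23

P(max(W, Z) = 4) = 23/84.
Summing (W+Z)·P(x,y) over outcomes with max(W, Z) = 4 gives 145/84.
E[W + Z | max(W, Z) = 4] = (145/84) / (23/84) = 145/23.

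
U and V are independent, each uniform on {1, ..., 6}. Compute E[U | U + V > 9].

16/3

Outcomes with U + V > 9: (4,6), (5,5), (5,6), (6,4), (6,5), (6,6), each with probability 1/36.
E[U | U + V > 9] = (4 + 5 + 5 + 6 + 6 + 6) / 6 = 16/3.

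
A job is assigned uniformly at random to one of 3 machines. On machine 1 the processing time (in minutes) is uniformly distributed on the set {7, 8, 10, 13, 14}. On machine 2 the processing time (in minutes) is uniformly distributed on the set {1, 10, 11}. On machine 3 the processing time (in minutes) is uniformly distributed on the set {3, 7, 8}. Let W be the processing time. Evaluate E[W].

E[W | machine 1] = (7+8+10+13+14)/5 = 52/5.
E[W | machine 2] = (1+10+11)/3 = 22/3.
E[W | machine 3] = (3+7+8)/3 = 6.
E[W] = (1/3)·(52/5) + (1/3)·(22/3) + (1/3)·(6) = 356/45.

356/45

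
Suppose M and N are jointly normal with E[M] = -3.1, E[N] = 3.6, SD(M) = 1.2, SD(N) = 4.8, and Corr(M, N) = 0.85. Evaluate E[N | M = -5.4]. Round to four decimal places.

-4.2200

The regression of N on M has slope ρ·σ_N/σ_M and passes through (μ_M, μ_N).
E[N | M=-5.4] = 3.6 + (0.85)·(4.8/1.2)·(-5.4 − (-3.1)) = 3.6 + (3.4)·(-2.3) = -4.2200.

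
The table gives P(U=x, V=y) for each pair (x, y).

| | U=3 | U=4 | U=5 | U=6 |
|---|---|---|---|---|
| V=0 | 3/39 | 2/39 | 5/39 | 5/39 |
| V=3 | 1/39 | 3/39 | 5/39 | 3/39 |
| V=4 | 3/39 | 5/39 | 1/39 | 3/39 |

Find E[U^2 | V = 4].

20

P(V = 4) = 4/13.
Σ U^2·P over the event = 9·(3/39) + 16·(5/39) + 25·(1/39) + 36·(3/39) = 80/13.
E[U^2 | V = 4] = (80/13) / (4/13) = 20.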